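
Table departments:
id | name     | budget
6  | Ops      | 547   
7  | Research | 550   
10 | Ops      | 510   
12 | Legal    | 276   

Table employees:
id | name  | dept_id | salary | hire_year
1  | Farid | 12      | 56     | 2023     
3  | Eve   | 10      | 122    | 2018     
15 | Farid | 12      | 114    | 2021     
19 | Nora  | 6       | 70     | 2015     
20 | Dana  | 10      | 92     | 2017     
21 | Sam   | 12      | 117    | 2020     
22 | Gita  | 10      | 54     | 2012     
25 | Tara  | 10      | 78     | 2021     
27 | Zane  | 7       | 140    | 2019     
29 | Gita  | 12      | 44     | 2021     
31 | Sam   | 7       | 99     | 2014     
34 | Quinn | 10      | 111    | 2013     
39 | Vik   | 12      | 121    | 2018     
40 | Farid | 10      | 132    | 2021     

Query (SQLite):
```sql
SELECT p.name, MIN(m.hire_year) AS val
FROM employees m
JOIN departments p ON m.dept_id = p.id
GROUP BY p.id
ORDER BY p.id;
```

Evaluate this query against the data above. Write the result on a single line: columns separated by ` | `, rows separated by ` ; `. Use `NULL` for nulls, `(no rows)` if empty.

Join each employees row to its departments via dept_id.
Group joined rows by departments.id; compute MIN(m.hire_year) per group.
  6: ids {19} → MIN(m.hire_year)=2015
  7: ids {27, 31} → MIN(m.hire_year)=2014
  10: ids {3, 20, 22, 25, 34, 40} → MIN(m.hire_year)=2012
  12: ids {1, 15, 21, 29, 39} → MIN(m.hire_year)=2018

Ops | 2015 ; Research | 2014 ; Ops | 2012 ; Legal | 2018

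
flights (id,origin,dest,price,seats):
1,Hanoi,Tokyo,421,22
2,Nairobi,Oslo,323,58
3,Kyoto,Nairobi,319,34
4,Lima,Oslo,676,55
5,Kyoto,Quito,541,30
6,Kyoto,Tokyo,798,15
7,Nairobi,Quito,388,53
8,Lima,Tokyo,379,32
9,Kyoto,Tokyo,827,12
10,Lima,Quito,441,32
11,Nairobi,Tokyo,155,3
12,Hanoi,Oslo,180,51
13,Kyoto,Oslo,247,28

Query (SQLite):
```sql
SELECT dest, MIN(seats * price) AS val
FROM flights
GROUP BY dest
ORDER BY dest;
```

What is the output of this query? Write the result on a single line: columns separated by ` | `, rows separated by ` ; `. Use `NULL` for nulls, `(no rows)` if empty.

For each row compute seats * price.
Group by dest; take MIN of the expression per group.
  Nairobi: ids {3} → MIN(seats * price)=10846
  Oslo: ids {2, 4, 12, 13} → MIN(seats * price)=6916
  Quito: ids {5, 7, 10} → MIN(seats * price)=14112
  Tokyo: ids {1, 6, 8, 9, 11} → MIN(seats * price)=465

Nairobi | 10846 ; Oslo | 6916 ; Quito | 14112 ; Tokyo | 465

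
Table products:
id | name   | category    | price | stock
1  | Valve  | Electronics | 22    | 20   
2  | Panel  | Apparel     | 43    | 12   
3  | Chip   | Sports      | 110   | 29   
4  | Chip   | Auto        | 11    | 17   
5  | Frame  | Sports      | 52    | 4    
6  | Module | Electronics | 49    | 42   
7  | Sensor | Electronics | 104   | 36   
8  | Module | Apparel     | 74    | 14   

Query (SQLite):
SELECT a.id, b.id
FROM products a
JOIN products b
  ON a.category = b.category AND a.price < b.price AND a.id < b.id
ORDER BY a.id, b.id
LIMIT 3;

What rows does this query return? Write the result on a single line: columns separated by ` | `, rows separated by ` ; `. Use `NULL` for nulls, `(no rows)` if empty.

Pairs (a,b) with same category, a.price < b.price, a.id < b.id.
category groups: Apparel:{2,8} Auto:{4} Electronics:{1,6,7} Sports:{3,5}
Ordered by (a.id, b.id); first 3.

1 | 6 ; 1 | 7 ; 2 | 8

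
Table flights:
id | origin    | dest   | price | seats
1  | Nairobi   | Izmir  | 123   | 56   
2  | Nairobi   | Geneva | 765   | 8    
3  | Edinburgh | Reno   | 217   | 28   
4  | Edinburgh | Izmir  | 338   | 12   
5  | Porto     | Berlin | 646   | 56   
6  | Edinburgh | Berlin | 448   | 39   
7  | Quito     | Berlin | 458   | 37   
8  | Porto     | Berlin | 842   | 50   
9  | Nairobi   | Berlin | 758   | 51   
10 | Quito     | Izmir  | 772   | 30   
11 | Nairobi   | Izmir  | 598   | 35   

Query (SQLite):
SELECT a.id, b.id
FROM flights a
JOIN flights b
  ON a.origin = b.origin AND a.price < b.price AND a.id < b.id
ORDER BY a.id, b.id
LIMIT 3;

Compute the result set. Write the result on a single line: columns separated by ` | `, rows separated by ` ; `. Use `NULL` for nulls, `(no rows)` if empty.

1 | 2 ; 1 | 9 ; 1 | 11

Pairs (a,b) with same origin, a.price < b.price, a.id < b.id.
origin groups: Edinburgh:{3,4,6} Nairobi:{1,2,9,11} Porto:{5,8} Quito:{7,10}
Ordered by (a.id, b.id); first 3.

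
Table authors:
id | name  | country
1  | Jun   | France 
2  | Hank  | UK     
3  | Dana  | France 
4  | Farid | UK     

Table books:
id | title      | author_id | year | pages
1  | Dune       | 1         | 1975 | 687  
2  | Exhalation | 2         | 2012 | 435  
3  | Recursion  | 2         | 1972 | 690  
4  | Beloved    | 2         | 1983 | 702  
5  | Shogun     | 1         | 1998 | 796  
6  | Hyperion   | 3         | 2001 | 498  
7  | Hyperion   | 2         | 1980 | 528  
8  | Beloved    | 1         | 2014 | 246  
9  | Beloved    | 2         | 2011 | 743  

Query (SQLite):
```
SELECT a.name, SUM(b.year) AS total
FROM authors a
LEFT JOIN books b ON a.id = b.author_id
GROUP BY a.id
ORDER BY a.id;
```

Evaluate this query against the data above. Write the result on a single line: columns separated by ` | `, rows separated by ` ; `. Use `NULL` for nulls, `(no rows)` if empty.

Jun | 5987 ; Hank | 9958 ; Dana | 2001 ; Farid | NULL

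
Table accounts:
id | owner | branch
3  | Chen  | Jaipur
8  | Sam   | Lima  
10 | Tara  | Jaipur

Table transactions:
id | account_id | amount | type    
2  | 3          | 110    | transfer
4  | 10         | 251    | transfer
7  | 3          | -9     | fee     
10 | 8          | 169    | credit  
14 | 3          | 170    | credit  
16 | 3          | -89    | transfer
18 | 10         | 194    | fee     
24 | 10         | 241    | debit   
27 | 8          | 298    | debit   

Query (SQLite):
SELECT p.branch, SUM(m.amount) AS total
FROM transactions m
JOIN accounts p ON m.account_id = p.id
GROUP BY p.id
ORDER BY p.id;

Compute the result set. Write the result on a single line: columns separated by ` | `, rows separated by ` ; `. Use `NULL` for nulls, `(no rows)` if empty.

Join each transactions row to its accounts via account_id.
Group joined rows by accounts.id; compute SUM(m.amount) per group.
  3: ids {2, 7, 14, 16} → SUM(m.amount)=182
  8: ids {10, 27} → SUM(m.amount)=467
  10: ids {4, 18, 24} → SUM(m.amount)=686

Jaipur | 182 ; Lima | 467 ; Jaipur | 686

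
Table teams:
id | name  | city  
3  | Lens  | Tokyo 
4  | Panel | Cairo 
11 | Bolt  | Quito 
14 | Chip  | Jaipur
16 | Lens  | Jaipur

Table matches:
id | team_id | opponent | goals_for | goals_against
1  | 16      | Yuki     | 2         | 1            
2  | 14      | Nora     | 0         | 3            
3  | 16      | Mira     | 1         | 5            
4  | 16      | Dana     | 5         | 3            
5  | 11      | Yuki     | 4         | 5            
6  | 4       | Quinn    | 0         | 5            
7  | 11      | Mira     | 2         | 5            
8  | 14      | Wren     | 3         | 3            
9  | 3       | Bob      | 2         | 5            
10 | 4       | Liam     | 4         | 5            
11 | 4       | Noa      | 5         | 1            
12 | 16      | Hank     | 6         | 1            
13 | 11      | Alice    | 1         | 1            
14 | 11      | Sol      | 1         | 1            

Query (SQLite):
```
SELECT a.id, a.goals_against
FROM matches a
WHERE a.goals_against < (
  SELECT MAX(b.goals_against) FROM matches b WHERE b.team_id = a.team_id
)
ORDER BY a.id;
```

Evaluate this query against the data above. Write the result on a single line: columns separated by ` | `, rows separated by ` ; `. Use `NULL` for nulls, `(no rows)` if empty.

1 | 1 ; 4 | 3 ; 11 | 1 ; 12 | 1 ; 13 | 1 ; 14 | 1

For each matches row a, compute MAX(goals_against) over rows sharing a.team_id.
Keep row a if a.goals_against < that per-group MAX.
  team_id=3: MAX(goals_against) = 5
  team_id=4: MAX(goals_against) = 5
  team_id=11: MAX(goals_against) = 5
  team_id=14: MAX(goals_against) = 3
  team_id=16: MAX(goals_against) = 5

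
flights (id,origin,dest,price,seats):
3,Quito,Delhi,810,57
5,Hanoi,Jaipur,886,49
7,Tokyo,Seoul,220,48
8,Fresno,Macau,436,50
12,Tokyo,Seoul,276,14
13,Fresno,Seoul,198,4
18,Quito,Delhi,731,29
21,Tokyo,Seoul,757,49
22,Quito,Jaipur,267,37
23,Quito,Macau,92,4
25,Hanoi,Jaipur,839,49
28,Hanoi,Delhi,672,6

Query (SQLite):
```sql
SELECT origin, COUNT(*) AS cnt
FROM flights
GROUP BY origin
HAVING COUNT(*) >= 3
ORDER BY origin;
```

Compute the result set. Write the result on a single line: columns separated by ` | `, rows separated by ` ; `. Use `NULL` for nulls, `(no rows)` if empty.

Partition flights by origin; compute COUNT(*) within each group.
HAVING: keep groups with count ≥ 3.
  Fresno: ids {8, 13} → COUNT(*)=2
  Hanoi: ids {5, 25, 28} → COUNT(*)=3
  Quito: ids {3, 18, 22, 23} → COUNT(*)=4
  Tokyo: ids {7, 12, 21} → COUNT(*)=3

Hanoi | 3 ; Quito | 4 ; Tokyo | 3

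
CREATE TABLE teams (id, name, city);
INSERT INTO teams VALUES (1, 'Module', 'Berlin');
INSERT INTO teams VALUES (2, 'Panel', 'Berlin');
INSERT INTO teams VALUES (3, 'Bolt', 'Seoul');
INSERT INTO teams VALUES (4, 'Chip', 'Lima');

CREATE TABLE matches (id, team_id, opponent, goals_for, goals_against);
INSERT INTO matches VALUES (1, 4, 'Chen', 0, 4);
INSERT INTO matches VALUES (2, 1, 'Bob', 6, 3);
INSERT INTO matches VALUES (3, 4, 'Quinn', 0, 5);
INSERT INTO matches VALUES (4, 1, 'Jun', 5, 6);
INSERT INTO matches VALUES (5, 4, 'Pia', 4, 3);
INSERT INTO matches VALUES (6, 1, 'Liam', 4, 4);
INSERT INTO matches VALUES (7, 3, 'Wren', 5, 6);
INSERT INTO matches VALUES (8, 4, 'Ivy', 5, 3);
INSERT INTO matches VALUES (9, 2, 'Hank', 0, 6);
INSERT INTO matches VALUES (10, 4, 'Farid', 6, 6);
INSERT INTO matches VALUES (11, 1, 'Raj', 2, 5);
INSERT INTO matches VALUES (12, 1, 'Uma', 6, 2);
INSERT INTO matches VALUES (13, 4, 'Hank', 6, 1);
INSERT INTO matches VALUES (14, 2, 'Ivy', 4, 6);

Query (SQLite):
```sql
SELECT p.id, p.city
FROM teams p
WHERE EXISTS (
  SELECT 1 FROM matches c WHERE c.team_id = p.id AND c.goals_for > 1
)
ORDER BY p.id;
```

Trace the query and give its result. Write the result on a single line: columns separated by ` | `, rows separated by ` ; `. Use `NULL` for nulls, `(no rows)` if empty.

For each teams row, check whether any matches with matching team_id has goals_for > 1.
Keep rows where that is true.

1 | Berlin ; 2 | Berlin ; 3 | Seoul ; 4 | Lima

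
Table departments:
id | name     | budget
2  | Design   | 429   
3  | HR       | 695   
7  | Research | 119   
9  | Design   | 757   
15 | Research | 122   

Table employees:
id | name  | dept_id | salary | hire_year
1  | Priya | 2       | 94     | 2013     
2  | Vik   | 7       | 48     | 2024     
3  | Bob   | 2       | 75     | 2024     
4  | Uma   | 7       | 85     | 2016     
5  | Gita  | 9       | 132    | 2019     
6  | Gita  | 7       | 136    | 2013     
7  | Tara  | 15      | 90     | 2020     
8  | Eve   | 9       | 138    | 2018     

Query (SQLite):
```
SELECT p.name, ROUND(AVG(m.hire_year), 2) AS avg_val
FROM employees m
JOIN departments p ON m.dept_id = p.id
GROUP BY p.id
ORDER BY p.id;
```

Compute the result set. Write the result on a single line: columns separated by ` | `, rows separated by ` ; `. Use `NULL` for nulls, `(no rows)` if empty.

Design | 2018.5 ; Research | 2017.67 ; Design | 2018.5 ; Research | 2020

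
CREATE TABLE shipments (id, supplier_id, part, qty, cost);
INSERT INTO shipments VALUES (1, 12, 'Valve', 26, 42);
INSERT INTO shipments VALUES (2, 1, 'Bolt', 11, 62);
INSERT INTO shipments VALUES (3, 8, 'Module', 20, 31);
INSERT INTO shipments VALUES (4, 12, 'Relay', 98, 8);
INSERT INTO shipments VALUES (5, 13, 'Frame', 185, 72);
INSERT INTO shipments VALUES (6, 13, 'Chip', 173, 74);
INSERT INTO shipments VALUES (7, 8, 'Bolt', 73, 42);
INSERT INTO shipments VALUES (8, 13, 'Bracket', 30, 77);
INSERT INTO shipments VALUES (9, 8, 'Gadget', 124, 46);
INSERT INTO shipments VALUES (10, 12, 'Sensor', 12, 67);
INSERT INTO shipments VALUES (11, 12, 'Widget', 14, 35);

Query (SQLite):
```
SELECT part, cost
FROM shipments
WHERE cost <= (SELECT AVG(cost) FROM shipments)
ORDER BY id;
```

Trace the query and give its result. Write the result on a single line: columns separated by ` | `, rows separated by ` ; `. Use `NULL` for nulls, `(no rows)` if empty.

Valve | 42 ; Module | 31 ; Relay | 8 ; Bolt | 42 ; Gadget | 46 ; Widget | 35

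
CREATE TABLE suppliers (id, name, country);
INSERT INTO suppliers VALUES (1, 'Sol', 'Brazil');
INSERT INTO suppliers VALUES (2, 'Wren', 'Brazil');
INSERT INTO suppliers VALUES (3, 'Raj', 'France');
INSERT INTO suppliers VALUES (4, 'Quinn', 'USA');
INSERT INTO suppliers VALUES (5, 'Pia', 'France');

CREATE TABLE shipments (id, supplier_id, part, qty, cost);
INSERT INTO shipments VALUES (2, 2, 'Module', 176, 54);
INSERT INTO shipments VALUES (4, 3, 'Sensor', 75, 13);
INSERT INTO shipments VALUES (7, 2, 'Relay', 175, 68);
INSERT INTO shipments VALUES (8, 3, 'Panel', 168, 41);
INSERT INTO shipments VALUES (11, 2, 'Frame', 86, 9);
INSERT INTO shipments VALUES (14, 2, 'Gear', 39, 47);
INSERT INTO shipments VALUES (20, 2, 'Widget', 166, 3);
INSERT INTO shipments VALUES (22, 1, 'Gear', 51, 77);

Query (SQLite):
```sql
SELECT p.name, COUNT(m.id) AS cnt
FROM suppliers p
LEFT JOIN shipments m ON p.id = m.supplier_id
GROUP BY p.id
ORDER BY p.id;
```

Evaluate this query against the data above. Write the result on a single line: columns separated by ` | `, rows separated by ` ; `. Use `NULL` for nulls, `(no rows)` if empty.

LEFT JOIN keeps every suppliers row; unmatched ones get NULL for shipments columns.
Group by suppliers.id and compute COUNT(m.id). COUNT(col) of an all-NULL group is 0.
  1: ids {22} → COUNT(m.id)=1
  2: ids {2, 7, 11, 14, 20} → COUNT(m.id)=5
  3: ids {4, 8} → COUNT(m.id)=2
  4: ids {—} → COUNT(m.id)=0
  5: ids {—} → COUNT(m.id)=0

Sol | 1 ; Wren | 5 ; Raj | 2 ; Quinn | 0 ; Pia | 0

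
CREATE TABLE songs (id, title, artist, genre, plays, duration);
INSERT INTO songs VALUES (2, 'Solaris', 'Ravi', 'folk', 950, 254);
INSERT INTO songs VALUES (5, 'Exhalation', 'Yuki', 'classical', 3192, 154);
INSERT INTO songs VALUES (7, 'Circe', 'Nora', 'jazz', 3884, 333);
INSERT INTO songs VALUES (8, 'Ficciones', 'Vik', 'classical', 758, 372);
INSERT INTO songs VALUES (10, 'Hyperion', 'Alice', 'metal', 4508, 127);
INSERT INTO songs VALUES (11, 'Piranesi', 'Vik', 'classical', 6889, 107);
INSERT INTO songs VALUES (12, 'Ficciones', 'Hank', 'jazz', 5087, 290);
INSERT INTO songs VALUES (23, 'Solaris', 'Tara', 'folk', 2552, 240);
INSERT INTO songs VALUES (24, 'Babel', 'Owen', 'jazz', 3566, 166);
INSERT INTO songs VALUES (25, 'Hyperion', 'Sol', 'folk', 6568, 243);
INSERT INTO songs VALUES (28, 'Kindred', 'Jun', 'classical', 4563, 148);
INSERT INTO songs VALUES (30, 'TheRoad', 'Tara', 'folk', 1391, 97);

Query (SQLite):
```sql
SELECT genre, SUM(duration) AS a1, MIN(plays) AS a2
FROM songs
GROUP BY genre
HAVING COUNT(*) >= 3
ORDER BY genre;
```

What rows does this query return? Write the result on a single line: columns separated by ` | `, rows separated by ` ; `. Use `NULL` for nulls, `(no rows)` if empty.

classical | 781 | 758 ; folk | 834 | 950 ; jazz | 789 | 3566

Group songs by genre.
Per group compute: SUM(duration), MIN(plays).
HAVING: drop groups with fewer than 3 rows.
  classical: ids {5, 8, 11, 28} → SUM(duration)=781, MIN(plays)=758
  folk: ids {2, 23, 25, 30} → SUM(duration)=834, MIN(plays)=950
  jazz: ids {7, 12, 24} → SUM(duration)=789, MIN(plays)=3566
  metal: ids {10} → SUM(duration)=127, MIN(plays)=4508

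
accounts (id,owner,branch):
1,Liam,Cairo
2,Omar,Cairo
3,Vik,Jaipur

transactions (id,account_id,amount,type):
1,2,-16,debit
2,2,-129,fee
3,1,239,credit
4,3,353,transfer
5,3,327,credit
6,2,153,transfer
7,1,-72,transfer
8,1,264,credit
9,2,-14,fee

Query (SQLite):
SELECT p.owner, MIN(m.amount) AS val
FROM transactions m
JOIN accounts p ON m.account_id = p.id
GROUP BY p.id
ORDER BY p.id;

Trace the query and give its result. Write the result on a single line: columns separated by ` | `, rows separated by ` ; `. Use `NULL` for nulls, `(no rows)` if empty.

Liam | -72 ; Omar | -129 ; Vik | 327

Join each transactions row to its accounts via account_id.
Group joined rows by accounts.id; compute MIN(m.amount) per group.
  1: ids {3, 7, 8} → MIN(m.amount)=-72
  2: ids {1, 2, 6, 9} → MIN(m.amount)=-129
  3: ids {4, 5} → MIN(m.amount)=327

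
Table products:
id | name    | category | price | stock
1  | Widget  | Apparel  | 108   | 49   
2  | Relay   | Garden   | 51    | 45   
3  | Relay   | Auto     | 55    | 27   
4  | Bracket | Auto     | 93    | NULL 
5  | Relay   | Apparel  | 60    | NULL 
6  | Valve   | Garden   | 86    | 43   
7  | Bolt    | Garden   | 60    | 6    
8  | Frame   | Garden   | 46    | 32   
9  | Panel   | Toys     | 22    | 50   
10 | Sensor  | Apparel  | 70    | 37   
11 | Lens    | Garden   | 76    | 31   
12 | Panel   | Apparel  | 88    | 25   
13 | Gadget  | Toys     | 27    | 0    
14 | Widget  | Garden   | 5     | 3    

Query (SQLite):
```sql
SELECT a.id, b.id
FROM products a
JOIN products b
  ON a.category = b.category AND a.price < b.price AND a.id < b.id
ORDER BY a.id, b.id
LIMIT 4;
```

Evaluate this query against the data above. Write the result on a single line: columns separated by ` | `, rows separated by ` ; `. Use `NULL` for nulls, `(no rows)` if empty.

2 | 6 ; 2 | 7 ; 2 | 11 ; 3 | 4

Pairs (a,b) with same category, a.price < b.price, a.id < b.id.
category groups: Apparel:{1,5,10,12} Auto:{3,4} Garden:{2,6,7,8,11,14} Toys:{9,13}
Ordered by (a.id, b.id); first 4.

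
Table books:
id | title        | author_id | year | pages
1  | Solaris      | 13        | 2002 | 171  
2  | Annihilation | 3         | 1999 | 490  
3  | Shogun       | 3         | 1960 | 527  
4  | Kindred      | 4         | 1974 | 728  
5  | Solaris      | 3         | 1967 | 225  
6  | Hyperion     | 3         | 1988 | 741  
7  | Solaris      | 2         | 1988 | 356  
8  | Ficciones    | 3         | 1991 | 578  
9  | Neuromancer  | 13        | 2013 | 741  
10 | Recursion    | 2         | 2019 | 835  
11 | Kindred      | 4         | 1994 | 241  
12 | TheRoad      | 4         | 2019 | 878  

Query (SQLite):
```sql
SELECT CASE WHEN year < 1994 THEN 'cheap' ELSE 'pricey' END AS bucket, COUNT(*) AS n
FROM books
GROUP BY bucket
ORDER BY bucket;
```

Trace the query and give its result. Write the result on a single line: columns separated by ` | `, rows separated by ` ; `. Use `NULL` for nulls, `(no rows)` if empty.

cheap | 6 ; pricey | 6

Bucket rows by year < 1994 → 'cheap' else 'pricey'; count each bucket.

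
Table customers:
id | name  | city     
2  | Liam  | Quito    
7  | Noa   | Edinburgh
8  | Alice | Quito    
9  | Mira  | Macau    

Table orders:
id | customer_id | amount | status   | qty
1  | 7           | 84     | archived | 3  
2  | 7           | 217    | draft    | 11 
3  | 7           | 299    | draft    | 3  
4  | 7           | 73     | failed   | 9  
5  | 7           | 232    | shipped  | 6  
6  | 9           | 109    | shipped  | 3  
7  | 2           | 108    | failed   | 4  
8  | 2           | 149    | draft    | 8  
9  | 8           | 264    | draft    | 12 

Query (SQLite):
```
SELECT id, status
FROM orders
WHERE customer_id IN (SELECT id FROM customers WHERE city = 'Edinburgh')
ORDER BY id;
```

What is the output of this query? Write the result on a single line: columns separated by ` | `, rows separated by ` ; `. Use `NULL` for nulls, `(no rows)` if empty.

1 | archived ; 2 | draft ; 3 | draft ; 4 | failed ; 5 | shipped

Inner query: customers.id where city = 'Edinburgh'.
Outer: keep orders rows whose customer_id is in that set.
Inner query → {7}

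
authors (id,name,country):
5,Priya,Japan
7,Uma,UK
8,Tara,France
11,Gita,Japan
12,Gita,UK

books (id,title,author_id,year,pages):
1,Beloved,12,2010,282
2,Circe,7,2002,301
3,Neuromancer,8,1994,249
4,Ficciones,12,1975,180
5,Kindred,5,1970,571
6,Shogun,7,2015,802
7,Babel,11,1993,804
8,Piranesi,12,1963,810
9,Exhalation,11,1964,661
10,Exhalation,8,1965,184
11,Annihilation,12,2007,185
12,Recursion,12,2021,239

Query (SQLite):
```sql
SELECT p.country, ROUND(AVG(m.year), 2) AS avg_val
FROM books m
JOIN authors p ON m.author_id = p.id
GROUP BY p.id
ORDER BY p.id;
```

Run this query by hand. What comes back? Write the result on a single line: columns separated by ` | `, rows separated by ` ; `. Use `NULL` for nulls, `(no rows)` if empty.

Japan | 1970 ; UK | 2008.5 ; France | 1979.5 ; Japan | 1978.5 ; UK | 1995.2

Join each books row to its authors via author_id.
Group joined rows by authors.id; compute ROUND(AVG(m.year), 2) per group.
  5: ids {5} → ROUND(AVG(m.year), 2)=1970
  7: ids {2, 6} → ROUND(AVG(m.year), 2)=2008.5
  8: ids {3, 10} → ROUND(AVG(m.year), 2)=1979.5
  11: ids {7, 9} → ROUND(AVG(m.year), 2)=1978.5
  12: ids {1, 4, 8, 11, 12} → ROUND(AVG(m.year), 2)=1995.2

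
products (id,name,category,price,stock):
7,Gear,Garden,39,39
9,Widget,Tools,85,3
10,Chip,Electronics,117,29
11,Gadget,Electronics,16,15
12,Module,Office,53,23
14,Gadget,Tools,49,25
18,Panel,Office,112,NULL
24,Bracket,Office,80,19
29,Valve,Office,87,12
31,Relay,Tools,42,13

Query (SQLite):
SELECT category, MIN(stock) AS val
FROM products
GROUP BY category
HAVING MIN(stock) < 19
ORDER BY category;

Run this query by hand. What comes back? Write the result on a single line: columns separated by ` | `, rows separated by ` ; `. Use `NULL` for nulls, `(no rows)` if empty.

Electronics | 15 ; Office | 12 ; Tools | 3

Partition products by category; compute MIN(stock) within each group.
HAVING: keep groups where MIN(stock) < 19.
  Electronics: ids {10, 11} → MIN(stock)=15
  Garden: ids {7} → MIN(stock)=39
  Office: ids {12, 18, 24, 29} → MIN(stock)=12
  Tools: ids {9, 14, 31} → MIN(stock)=3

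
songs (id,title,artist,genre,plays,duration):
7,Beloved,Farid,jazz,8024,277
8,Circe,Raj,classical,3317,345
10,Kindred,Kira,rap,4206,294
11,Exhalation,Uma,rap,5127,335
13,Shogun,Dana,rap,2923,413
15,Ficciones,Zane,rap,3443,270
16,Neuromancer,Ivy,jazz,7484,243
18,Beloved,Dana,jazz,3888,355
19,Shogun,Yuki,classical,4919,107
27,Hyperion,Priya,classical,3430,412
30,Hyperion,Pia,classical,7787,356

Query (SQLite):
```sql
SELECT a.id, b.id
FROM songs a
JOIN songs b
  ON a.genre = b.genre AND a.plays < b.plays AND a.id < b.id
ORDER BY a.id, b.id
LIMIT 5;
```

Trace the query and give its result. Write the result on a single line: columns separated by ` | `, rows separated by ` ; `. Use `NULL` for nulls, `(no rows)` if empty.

Pairs (a,b) with same genre, a.plays < b.plays, a.id < b.id.
genre groups: classical:{8,19,27,30} jazz:{7,16,18} rap:{10,11,13,15}
Ordered by (a.id, b.id); first 5.

8 | 19 ; 8 | 27 ; 8 | 30 ; 10 | 11 ; 13 | 15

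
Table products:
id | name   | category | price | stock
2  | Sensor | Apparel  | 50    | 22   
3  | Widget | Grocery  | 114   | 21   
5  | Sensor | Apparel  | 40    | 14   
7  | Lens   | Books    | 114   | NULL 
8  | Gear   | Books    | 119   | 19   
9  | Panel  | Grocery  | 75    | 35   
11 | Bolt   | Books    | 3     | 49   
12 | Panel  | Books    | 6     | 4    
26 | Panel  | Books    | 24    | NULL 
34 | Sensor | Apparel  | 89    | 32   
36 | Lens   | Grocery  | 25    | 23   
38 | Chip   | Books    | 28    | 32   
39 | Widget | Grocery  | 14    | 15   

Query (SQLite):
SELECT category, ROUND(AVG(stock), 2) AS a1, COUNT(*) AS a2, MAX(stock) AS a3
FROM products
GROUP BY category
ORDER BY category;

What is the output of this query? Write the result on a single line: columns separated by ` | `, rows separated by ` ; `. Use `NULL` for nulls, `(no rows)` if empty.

Apparel | 22.67 | 3 | 32 ; Books | 26 | 6 | 49 ; Grocery | 23.5 | 4 | 35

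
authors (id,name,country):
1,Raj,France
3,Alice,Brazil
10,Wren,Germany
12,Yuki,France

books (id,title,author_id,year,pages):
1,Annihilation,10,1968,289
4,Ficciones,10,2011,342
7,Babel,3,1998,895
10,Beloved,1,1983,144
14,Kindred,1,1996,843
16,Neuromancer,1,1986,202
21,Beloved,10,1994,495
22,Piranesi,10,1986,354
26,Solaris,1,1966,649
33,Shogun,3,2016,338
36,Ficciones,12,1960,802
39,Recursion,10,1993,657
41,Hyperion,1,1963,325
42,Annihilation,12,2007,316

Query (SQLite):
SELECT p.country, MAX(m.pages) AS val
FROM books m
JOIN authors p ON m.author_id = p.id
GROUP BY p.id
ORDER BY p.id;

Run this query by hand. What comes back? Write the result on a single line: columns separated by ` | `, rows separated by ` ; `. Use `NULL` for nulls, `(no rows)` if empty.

Join each books row to its authors via author_id.
Group joined rows by authors.id; compute MAX(m.pages) per group.
  1: ids {10, 14, 16, 26, 41} → MAX(m.pages)=843
  3: ids {7, 33} → MAX(m.pages)=895
  10: ids {1, 4, 21, 22, 39} → MAX(m.pages)=657
  12: ids {36, 42} → MAX(m.pages)=802

France | 843 ; Brazil | 895 ; Germany | 657 ; France | 802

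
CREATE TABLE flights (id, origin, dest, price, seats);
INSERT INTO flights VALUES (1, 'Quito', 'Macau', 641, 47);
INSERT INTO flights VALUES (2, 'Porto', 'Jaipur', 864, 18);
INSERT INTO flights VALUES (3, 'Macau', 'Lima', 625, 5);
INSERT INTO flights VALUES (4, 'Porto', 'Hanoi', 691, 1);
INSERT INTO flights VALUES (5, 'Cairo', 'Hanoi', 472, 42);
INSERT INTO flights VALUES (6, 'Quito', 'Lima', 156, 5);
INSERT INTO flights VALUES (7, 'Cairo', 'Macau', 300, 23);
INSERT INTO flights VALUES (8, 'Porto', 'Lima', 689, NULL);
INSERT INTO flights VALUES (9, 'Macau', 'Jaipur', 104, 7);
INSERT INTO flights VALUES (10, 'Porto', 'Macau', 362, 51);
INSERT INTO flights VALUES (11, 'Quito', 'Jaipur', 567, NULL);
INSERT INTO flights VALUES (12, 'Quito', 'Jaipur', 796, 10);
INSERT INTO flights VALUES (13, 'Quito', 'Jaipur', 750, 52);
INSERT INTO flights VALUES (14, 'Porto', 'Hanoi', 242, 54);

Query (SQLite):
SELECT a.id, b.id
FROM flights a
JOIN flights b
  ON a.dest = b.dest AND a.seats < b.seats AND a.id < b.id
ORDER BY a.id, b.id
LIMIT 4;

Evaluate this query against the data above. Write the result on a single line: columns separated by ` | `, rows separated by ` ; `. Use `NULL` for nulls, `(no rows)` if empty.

Pairs (a,b) with same dest, a.seats < b.seats, a.id < b.id.
dest groups: Hanoi:{4,5,14} Jaipur:{2,9,11,12,13} Lima:{3,6,8} Macau:{1,7,10}
Ordered by (a.id, b.id); first 4.

1 | 10 ; 2 | 13 ; 4 | 5 ; 4 | 14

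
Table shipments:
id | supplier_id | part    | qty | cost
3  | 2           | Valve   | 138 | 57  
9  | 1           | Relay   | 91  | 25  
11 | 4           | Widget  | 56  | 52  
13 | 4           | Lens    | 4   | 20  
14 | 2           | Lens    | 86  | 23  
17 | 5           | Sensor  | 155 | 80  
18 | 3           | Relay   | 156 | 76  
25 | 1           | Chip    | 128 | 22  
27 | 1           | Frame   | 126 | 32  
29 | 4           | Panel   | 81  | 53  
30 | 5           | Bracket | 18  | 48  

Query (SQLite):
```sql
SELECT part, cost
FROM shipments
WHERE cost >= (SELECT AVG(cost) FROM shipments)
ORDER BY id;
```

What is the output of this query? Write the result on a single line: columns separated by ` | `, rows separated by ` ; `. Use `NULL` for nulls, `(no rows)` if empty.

Valve | 57 ; Widget | 52 ; Sensor | 80 ; Relay | 76 ; Panel | 53 ; Bracket | 48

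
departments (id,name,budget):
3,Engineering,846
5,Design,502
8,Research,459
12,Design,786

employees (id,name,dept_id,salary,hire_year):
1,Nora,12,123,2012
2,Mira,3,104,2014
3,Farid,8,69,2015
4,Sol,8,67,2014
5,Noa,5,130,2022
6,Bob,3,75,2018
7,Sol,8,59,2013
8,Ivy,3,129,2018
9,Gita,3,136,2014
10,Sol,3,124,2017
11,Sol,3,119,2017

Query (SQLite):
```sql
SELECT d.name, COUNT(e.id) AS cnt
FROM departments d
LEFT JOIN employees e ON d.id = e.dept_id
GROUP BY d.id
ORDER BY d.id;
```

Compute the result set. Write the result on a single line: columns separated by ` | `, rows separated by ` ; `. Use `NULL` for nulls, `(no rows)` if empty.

Engineering | 6 ; Design | 1 ; Research | 3 ; Design | 1

LEFT JOIN keeps every departments row; unmatched ones get NULL for employees columns.
Group by departments.id and compute COUNT(e.id). COUNT(col) of an all-NULL group is 0.
  3: ids {2, 6, 8, 9, 10, 11} → COUNT(e.id)=6
  5: ids {5} → COUNT(e.id)=1
  8: ids {3, 4, 7} → COUNT(e.id)=3
  12: ids {1} → COUNT(e.id)=1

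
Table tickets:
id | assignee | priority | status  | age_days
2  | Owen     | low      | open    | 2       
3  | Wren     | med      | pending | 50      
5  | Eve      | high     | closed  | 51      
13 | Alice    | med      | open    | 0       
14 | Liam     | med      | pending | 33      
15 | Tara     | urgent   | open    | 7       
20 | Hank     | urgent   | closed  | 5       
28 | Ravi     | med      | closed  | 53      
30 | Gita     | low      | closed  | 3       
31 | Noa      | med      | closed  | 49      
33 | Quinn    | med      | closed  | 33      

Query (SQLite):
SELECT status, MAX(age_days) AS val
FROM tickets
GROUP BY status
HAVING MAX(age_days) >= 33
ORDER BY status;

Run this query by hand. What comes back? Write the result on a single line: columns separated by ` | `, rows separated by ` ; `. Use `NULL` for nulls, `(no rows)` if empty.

Partition tickets by status; compute MAX(age_days) within each group.
HAVING: keep groups where MAX(age_days) >= 33.
  closed: ids {5, 20, 28, 30, 31, 33} → MAX(age_days)=53
  open: ids {2, 13, 15} → MAX(age_days)=7
  pending: ids {3, 14} → MAX(age_days)=50

closed | 53 ; pending | 50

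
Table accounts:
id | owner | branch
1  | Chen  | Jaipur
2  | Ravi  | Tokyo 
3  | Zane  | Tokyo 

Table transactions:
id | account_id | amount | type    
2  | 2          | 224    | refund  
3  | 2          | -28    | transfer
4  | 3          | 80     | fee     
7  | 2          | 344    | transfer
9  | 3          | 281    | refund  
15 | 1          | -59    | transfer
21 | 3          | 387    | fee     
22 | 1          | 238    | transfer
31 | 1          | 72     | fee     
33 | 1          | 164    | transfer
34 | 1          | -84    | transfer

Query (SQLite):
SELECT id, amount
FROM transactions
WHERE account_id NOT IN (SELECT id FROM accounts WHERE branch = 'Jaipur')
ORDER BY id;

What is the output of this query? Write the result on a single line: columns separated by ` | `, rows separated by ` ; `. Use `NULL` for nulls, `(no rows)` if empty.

Inner query: accounts.id where branch = 'Jaipur'.
Outer: keep transactions rows whose account_id is not in that set.
Inner query → {1}

2 | 224 ; 3 | -28 ; 4 | 80 ; 7 | 344 ; 9 | 281 ; 21 | 387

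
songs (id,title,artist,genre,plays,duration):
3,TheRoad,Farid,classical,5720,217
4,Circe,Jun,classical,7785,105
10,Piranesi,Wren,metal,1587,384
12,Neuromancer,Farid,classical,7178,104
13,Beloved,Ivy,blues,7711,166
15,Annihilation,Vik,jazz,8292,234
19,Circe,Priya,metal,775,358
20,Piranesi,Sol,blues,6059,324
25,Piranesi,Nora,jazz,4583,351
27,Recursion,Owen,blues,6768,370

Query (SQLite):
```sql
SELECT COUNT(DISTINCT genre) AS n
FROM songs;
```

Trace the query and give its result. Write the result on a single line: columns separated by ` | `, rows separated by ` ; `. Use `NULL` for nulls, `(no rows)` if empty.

Count distinct non-NULL genre values.

4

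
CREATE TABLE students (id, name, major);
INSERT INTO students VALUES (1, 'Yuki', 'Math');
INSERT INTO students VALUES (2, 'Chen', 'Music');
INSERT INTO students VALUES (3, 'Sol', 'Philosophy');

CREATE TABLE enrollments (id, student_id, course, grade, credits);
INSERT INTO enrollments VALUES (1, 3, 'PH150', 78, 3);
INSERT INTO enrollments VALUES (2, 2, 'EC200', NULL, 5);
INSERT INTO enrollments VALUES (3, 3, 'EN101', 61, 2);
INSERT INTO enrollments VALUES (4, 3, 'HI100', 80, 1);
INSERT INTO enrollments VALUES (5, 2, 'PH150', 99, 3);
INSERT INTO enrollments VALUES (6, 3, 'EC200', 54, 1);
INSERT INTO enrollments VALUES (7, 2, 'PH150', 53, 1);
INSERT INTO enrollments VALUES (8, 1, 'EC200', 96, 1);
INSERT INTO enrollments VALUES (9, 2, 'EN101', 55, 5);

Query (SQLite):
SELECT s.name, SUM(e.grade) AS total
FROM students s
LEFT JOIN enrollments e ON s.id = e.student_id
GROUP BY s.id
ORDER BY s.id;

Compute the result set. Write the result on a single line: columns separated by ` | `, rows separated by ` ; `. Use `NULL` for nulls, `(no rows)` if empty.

Yuki | 96 ; Chen | 207 ; Sol | 273

LEFT JOIN keeps every students row; unmatched ones get NULL for enrollments columns.
Group by students.id and compute SUM(e.grade). SUM over an all-NULL group is NULL.
  1: ids {8} → SUM(e.grade)=96
  2: ids {2, 5, 7, 9} → SUM(e.grade)=207
  3: ids {1, 3, 4, 6} → SUM(e.grade)=273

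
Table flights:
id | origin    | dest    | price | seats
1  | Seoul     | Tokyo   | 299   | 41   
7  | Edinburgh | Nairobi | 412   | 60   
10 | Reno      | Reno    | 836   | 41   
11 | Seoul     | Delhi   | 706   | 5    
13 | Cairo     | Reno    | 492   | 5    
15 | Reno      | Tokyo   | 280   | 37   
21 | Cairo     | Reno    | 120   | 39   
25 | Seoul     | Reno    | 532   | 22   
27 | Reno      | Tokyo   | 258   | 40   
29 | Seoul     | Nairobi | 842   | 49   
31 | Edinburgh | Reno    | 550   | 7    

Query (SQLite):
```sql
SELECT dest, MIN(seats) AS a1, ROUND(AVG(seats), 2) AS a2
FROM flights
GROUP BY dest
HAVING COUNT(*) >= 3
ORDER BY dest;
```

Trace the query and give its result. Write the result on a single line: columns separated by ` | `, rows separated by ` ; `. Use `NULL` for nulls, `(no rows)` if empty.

Reno | 5 | 22.8 ; Tokyo | 37 | 39.33

Group flights by dest.
Per group compute: MIN(seats), ROUND(AVG(seats), 2).
HAVING: drop groups with fewer than 3 rows.
  Delhi: ids {11} → MIN(seats)=5, ROUND(AVG(seats), 2)=5
  Nairobi: ids {7, 29} → MIN(seats)=49, ROUND(AVG(seats), 2)=54.5
  Reno: ids {10, 13, 21, 25, 31} → MIN(seats)=5, ROUND(AVG(seats), 2)=22.8
  Tokyo: ids {1, 15, 27} → MIN(seats)=37, ROUND(AVG(seats), 2)=39.33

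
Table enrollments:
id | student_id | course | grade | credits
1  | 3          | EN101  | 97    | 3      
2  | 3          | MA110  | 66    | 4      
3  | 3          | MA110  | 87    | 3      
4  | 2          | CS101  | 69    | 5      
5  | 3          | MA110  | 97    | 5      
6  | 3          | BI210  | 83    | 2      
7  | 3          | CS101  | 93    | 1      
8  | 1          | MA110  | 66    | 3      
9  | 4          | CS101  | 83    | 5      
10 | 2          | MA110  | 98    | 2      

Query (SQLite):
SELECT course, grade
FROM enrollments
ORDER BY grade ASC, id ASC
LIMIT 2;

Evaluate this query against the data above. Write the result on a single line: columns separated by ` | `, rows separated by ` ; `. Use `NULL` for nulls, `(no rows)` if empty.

Sort by grade asc, tiebreak id asc: (66, id=2), (66, id=8), (69, id=4), (83, id=6), (83, id=9) …. Take first 2.

MA110 | 66 ; MA110 | 66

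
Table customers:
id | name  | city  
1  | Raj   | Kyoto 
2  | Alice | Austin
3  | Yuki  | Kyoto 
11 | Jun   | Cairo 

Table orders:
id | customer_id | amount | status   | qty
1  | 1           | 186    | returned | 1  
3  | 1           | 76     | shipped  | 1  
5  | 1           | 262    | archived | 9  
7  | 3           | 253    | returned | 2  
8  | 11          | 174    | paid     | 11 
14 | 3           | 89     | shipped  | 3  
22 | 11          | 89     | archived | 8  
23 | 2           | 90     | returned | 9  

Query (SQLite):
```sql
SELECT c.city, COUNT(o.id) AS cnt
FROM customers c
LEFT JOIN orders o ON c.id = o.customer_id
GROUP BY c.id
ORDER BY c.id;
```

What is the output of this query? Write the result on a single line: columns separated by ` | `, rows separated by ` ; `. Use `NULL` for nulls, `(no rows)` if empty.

LEFT JOIN keeps every customers row; unmatched ones get NULL for orders columns.
Group by customers.id and compute COUNT(o.id). COUNT(col) of an all-NULL group is 0.
  1: ids {1, 3, 5} → COUNT(o.id)=3
  2: ids {23} → COUNT(o.id)=1
  3: ids {7, 14} → COUNT(o.id)=2
  11: ids {8, 22} → COUNT(o.id)=2

Kyoto | 3 ; Austin | 1 ; Kyoto | 2 ; Cairo | 2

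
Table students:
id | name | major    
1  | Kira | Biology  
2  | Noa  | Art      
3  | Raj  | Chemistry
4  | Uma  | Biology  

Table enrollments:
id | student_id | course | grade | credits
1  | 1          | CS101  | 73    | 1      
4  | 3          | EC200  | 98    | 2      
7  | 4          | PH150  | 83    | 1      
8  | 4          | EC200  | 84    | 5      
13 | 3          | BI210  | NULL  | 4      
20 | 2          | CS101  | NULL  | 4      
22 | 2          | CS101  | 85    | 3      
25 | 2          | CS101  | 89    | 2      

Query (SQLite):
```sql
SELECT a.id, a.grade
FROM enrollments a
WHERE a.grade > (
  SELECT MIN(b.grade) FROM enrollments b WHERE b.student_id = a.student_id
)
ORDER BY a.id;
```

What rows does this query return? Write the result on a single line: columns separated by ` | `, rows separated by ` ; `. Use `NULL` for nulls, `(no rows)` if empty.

For each enrollments row a, compute MIN(grade) over rows sharing a.student_id.
Keep row a if a.grade > that per-group MIN.
  student_id=1: MIN(grade) = 73
  student_id=2: MIN(grade) = 85
  student_id=3: MIN(grade) = 98
  student_id=4: MIN(grade) = 83

8 | 84 ; 25 | 89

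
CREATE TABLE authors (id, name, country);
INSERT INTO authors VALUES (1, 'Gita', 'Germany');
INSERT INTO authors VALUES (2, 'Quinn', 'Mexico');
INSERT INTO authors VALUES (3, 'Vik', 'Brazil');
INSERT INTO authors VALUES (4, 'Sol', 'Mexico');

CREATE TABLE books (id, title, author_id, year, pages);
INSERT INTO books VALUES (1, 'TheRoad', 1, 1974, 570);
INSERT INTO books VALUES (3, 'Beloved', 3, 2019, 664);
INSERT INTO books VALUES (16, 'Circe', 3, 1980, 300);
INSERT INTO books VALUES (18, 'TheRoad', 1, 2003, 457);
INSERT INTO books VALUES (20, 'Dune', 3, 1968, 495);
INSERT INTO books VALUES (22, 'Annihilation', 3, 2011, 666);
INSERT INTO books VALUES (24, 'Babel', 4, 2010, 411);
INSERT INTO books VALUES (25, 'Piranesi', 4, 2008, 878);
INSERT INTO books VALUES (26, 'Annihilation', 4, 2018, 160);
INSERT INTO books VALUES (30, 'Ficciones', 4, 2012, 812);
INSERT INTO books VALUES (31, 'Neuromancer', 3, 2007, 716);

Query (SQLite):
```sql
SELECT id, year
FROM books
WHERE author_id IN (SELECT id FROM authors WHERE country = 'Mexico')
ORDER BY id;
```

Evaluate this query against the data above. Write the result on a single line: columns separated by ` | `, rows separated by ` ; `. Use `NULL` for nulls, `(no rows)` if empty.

24 | 2010 ; 25 | 2008 ; 26 | 2018 ; 30 | 2012

Inner query: authors.id where country = 'Mexico'.
Outer: keep books rows whose author_id is in that set.
Inner query → {2, 4}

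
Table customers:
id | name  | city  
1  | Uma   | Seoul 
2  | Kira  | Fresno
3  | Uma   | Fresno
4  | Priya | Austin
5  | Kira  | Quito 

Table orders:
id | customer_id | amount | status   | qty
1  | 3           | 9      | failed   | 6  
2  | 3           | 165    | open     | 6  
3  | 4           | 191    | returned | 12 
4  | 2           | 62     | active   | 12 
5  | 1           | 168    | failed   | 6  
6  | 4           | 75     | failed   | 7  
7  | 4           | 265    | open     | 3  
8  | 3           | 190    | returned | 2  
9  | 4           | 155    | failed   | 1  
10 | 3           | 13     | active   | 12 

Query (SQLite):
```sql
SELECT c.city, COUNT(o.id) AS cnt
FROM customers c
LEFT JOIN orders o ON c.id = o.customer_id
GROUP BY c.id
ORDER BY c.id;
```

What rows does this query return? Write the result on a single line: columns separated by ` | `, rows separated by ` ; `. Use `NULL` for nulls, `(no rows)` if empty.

LEFT JOIN keeps every customers row; unmatched ones get NULL for orders columns.
Group by customers.id and compute COUNT(o.id). COUNT(col) of an all-NULL group is 0.
  1: ids {5} → COUNT(o.id)=1
  2: ids {4} → COUNT(o.id)=1
  3: ids {1, 2, 8, 10} → COUNT(o.id)=4
  4: ids {3, 6, 7, 9} → COUNT(o.id)=4
  5: ids {—} → COUNT(o.id)=0

Seoul | 1 ; Fresno | 1 ; Fresno | 4 ; Austin | 4 ; Quito | 0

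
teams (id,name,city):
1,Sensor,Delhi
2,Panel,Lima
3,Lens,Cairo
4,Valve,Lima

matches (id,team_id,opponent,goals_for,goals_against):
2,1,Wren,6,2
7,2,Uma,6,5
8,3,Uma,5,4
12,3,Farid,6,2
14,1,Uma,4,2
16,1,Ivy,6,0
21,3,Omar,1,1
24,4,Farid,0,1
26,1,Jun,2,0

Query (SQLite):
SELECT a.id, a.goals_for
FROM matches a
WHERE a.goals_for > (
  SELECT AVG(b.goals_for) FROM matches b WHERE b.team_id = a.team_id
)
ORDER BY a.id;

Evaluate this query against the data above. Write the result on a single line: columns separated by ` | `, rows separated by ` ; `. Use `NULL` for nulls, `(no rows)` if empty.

For each matches row a, compute AVG(goals_for) over rows sharing a.team_id.
Keep row a if a.goals_for > that per-group AVG.
  team_id=1: AVG(goals_for) = 4.5
  team_id=2: AVG(goals_for) = 6.0
  team_id=3: AVG(goals_for) = 4.0
  team_id=4: AVG(goals_for) = 0.0

2 | 6 ; 8 | 5 ; 12 | 6 ; 16 | 6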